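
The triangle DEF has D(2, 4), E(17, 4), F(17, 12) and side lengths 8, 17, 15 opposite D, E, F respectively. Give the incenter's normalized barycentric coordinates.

The incenter has barycentric coordinates proportional to the opposite side lengths: (8 : 17 : 15).
Normalizing by 8+17+15 = 40 gives (1/5, 17/40, 3/8).

(1/5, 17/40, 3/8)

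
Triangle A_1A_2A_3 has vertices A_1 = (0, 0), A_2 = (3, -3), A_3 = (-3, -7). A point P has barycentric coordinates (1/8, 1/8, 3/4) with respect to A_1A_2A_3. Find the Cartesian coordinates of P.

(-15/8, -45/8)

P = (1/8)·A_1 + (1/8)·A_2 + (3/4)·A_3.
x-coordinate: (1/8)·0 + (1/8)·3 + (3/4)·(-3) = -15/8.
y-coordinate: (1/8)·0 + (1/8)·(-3) + (3/4)·(-7) = -45/8.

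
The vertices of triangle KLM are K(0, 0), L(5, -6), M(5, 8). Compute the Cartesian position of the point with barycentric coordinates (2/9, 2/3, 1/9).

(35/9, -28/9)

N = (2/9)·K + (2/3)·L + (1/9)·M.
x-coordinate: (2/9)·0 + (2/3)·5 + (1/9)·5 = 35/9.
y-coordinate: (2/9)·0 + (2/3)·(-6) + (1/9)·8 = -28/9.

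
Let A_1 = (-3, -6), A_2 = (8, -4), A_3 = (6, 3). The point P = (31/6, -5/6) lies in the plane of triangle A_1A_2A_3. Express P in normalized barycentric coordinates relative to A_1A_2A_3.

Signed area of the reference triangle: [A_1A_2A_3] = ½·((-3)·(-4−3) + 8·(3−(-6)) + 6·(-6−(-4))) = ½·(21 + 72 − 12) = 81/2.
[PA_2A_3] = ½·((31/6)·(-4−3) + 8·(3−(-5/6)) + 6·(-5/6−(-4))) = ½·(-217/6 + 92/3 + 19) = 27/4, so the A_1-coordinate is (27/4)/(81/2) = 1/6.
[A_1PA_3] = ½·((-3)·(-5/6−3) + (31/6)·(3−(-6)) + 6·(-6−(-5/6))) = ½·(23/2 + 93/2 − 31) = 27/2, so the A_2-coordinate is 1/3.
[A_1A_2P] = ½·((-3)·(-4−(-5/6)) + 8·(-5/6−(-6)) + (31/6)·(-6−(-4))) = ½·(19/2 + 124/3 − 31/3) = 81/4, so the A_3-coordinate is 1/2.

(1/6, 1/3, 1/2)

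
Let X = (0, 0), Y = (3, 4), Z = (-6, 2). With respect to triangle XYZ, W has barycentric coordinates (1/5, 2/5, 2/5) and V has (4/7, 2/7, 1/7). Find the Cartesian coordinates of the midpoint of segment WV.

(-3/5, 67/35)

Barycentric coordinates of the midpoint are the average: (27/70, 12/35, 19/70).
Converting: (27/70)·X + (12/35)·Y + (19/70)·Z = (-3/5, 67/35).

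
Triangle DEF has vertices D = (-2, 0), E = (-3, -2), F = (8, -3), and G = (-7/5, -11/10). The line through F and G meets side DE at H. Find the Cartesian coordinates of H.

Barycentric coordinates of G with respect to DEF: (1/2, 2/5, 1/10).
On side DE the F-coordinate is zero; dropping G's F-weight 1/10 and renormalizing the remaining 1/2 : 2/5 gives weights 5/9, 4/9 on D, E.
H = (5/9)·(-2, 0) + (4/9)·(-3, -2) = (-22/9, -8/9).

(-22/9, -8/9)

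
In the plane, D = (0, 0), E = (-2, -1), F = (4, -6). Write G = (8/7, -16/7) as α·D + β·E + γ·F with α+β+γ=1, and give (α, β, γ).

(1/2, 1/7, 5/14)

Signed area of the reference triangle: [DEF] = ½·(0·(-1−(-6)) + (-2)·(-6−0) + 4·(0−(-1))) = ½·(0 + 12 + 4) = 8.
[GEF] = ½·((8/7)·(-1−(-6)) + (-2)·(-6−(-16/7)) + 4·(-16/7−(-1))) = ½·(40/7 + 52/7 − 36/7) = 4, so the D-coordinate is 4/8 = 1/2.
[DGF] = ½·(0·(-16/7−(-6)) + (8/7)·(-6−0) + 4·(0−(-16/7))) = ½·(0 − 48/7 + 64/7) = 8/7, so the E-coordinate is 1/7.
[DEG] = ½·(0·(-1−(-16/7)) + (-2)·(-16/7−0) + (8/7)·(0−(-1))) = ½·(0 + 32/7 + 8/7) = 20/7, so the F-coordinate is 5/14.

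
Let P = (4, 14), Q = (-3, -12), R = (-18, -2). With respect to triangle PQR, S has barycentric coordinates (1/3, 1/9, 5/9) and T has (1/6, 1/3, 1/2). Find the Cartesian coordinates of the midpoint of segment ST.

(-55/6, -2/9)

Barycentric coordinates of the midpoint are the average: (1/4, 2/9, 19/36).
Converting: (1/4)·P + (2/9)·Q + (19/36)·R = (-55/6, -2/9).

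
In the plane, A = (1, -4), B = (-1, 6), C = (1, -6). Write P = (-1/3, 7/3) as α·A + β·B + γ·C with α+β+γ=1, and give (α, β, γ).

Signed area of the reference triangle: [ABC] = ½·(1·(6−(-6)) + (-1)·(-6−(-4)) + 1·(-4−6)) = ½·(12 + 2 − 10) = 2.
[PBC] = ½·((-1/3)·(6−(-6)) + (-1)·(-6−(7/3)) + 1·(7/3−6)) = ½·(-4 + 25/3 − 11/3) = 1/3, so the A-coordinate is (1/3)/2 = 1/6.
[APC] = ½·(1·(7/3−(-6)) + (-1/3)·(-6−(-4)) + 1·(-4−(7/3))) = ½·(25/3 + 2/3 − 19/3) = 4/3, so the B-coordinate is 2/3.
[ABP] = ½·(1·(6−(7/3)) + (-1)·(7/3−(-4)) + (-1/3)·(-4−6)) = ½·(11/3 − 19/3 + 10/3) = 1/3, so the C-coordinate is 1/6.
Check: 1/6 + 2/3 + 1/6 = 1.

(1/6, 2/3, 1/6)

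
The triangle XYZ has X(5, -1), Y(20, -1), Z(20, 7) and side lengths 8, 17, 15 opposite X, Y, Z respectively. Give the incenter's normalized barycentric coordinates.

The incenter has barycentric coordinates proportional to the opposite side lengths: (8 : 17 : 15).
Normalizing by 8+17+15 = 40 gives (1/5, 17/40, 3/8).

(1/5, 17/40, 3/8)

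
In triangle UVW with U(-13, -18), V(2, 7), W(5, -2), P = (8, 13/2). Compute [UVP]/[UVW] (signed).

[UVW] = ½·((-13)·(7−(-2)) + 2·(-2−(-18)) + 5·(-18−7)) = ½·(-117 + 32 − 125) = -105.
[UVP] = ½·((-13)·(7−(13/2)) + 2·(13/2−(-18)) + 8·(-18−7)) = ½·(-13/2 + 49 − 200) = -315/4, so the ratio is (-315/4)/(-105) = 3/4.

3/4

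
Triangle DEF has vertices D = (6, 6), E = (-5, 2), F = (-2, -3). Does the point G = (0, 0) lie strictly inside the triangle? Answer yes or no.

yes

Barycentric coordinates of G: (19/67, 6/67, 42/67).
The three coordinates are positive, positive, positive; a point is interior exactly when all three are positive.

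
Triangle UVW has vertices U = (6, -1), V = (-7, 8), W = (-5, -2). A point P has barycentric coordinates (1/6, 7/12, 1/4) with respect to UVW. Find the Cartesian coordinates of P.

(-13/3, 4)

P = (1/6)·U + (7/12)·V + (1/4)·W.
x-coordinate: (1/6)·6 + (7/12)·(-7) + (1/4)·(-5) = -13/3.
y-coordinate: (1/6)·(-1) + (7/12)·8 + (1/4)·(-2) = 4.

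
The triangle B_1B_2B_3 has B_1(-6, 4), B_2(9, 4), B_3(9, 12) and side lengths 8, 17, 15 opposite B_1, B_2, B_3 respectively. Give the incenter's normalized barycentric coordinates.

The incenter has barycentric coordinates proportional to the opposite side lengths: (8 : 17 : 15).
Normalizing by 8+17+15 = 40 gives (1/5, 17/40, 3/8).

(1/5, 17/40, 3/8)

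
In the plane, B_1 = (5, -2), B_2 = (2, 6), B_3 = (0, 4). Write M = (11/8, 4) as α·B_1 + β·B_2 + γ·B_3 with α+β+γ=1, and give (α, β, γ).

(1/8, 3/8, 1/2)

Signed area of the reference triangle: [B_1B_2B_3] = ½·(5·(6−4) + 2·(4−(-2)) + 0·(-2−6)) = ½·(10 + 12 + 0) = 11.
[MB_2B_3] = ½·((11/8)·(6−4) + 2·(4−4) + 0·(4−6)) = ½·(11/4 + 0 + 0) = 11/8, so the B_1-coordinate is (11/8)/11 = 1/8.
[B_1MB_3] = ½·(5·(4−4) + (11/8)·(4−(-2)) + 0·(-2−4)) = ½·(0 + 33/4 + 0) = 33/8, so the B_2-coordinate is 3/8.
[B_1B_2M] = ½·(5·(6−4) + 2·(4−(-2)) + (11/8)·(-2−6)) = ½·(10 + 12 − 11) = 11/2, so the B_3-coordinate is 1/2.
Check: 1/8 + 3/8 + 1/2 = 1.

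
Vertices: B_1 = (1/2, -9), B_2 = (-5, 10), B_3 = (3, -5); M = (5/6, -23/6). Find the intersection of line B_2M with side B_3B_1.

Barycentric coordinates of M with respect to B_1B_2B_3: (1/3, 1/6, 1/2).
On side B_3B_1 the B_2-coordinate is zero; dropping M's B_2-weight 1/6 and renormalizing the remaining 1/2 : 1/3 gives weights 3/5, 2/5 on B_3, B_1.
N = (3/5)·(3, -5) + (2/5)·(1/2, -9) = (2, -33/5).

(2, -33/5)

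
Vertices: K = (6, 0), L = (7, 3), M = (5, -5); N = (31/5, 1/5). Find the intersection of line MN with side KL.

(13/2, 3/2)

Barycentric coordinates of N with respect to KLM: (2/5, 2/5, 1/5).
On side KL the M-coordinate is zero; dropping N's M-weight 1/5 and renormalizing the remaining 2/5 : 2/5 gives weights 1/2, 1/2 on K, L.
J = (1/2)·(6, 0) + (1/2)·(7, 3) = (13/2, 3/2).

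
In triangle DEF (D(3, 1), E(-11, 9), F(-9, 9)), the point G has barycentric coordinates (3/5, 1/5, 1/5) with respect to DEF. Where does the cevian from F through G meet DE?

(-1/2, 3)

Line FG meets DE where the F-coordinate vanishes; zeroing G's F-weight and renormalizing leaves D, E-weights 3/5 : 1/5 → (3/4, 1/4).
So H = (3/4)·D + (1/4)·E = (-1/2, 3).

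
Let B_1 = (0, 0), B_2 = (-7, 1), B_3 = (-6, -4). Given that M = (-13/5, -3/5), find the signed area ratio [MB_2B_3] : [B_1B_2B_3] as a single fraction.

[B_1B_2B_3] = ½·(0·(1−(-4)) + (-7)·(-4−0) + (-6)·(0−1)) = ½·(0 + 28 + 6) = 17.
[MB_2B_3] = ½·((-13/5)·(1−(-4)) + (-7)·(-4−(-3/5)) + (-6)·(-3/5−1)) = ½·(-13 + 119/5 + 48/5) = 51/5, so the ratio is (51/5)/17 = 3/5.

3/5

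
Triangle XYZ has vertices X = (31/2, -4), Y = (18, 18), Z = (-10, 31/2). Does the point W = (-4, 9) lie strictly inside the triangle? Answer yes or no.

no

Barycentric coordinates of W: (788/2439, -65/813, 1846/2439).
The three coordinates are positive, negative, positive; a point is interior exactly when all three are positive.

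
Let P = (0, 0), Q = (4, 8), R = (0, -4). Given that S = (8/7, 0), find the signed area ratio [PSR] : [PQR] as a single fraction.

[PQR] = ½·(0·(8−(-4)) + 4·(-4−0) + 0·(0−8)) = ½·(0 − 16 + 0) = -8.
[PSR] = ½·(0·(0−(-4)) + (8/7)·(-4−0) + 0·(0−0)) = ½·(0 − 32/7 + 0) = -16/7, so the ratio is (-16/7)/(-8) = 2/7.

2/7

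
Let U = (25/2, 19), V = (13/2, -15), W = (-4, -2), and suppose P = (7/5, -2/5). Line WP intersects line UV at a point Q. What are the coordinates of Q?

(19/2, 2)

Barycentric coordinates of P with respect to UVW: (1/5, 1/5, 3/5).
On side UV the W-coordinate is zero; dropping P's W-weight 3/5 and renormalizing the remaining 1/5 : 1/5 gives weights 1/2, 1/2 on U, V.
Q = (1/2)·(25/2, 19) + (1/2)·(13/2, -15) = (19/2, 2).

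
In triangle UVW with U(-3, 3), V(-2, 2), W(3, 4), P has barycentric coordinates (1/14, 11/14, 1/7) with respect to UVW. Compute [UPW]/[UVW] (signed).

11/14

The signed ratio [UPW]/[UVW] equals the barycentric coordinate of P at vertex V, which is 11/14.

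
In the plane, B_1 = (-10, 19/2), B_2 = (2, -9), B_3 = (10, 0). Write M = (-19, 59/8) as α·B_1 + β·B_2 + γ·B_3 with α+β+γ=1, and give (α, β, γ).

(5/4, 1/2, -3/4)

Signed area of the reference triangle: [B_1B_2B_3] = ½·((-10)·(-9−0) + 2·(0−(19/2)) + 10·(19/2−(-9))) = ½·(90 − 19 + 185) = 128.
[MB_2B_3] = ½·((-19)·(-9−0) + 2·(0−(59/8)) + 10·(59/8−(-9))) = ½·(171 − 59/4 + 655/4) = 160, so the B_1-coordinate is 160/128 = 5/4.
[B_1MB_3] = ½·((-10)·(59/8−0) + (-19)·(0−(19/2)) + 10·(19/2−(59/8))) = ½·(-295/4 + 361/2 + 85/4) = 64, so the B_2-coordinate is 1/2.
[B_1B_2M] = ½·((-10)·(-9−(59/8)) + 2·(59/8−(19/2)) + (-19)·(19/2−(-9))) = ½·(655/4 − 17/4 − 703/2) = -96, so the B_3-coordinate is -3/4.
Check: 5/4 + 1/2 − 3/4 = 1.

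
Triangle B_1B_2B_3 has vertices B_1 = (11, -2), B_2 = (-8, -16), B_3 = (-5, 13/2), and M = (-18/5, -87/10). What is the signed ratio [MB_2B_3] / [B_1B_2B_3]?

[B_1B_2B_3] = ½·(11·(-16−(13/2)) + (-8)·(13/2−(-2)) + (-5)·(-2−(-16))) = ½·(-495/2 − 68 − 70) = -771/4.
[MB_2B_3] = ½·((-18/5)·(-16−(13/2)) + (-8)·(13/2−(-87/10)) + (-5)·(-87/10−(-16))) = ½·(81 − 608/5 − 73/2) = -771/20, so the ratio is (-771/20)/(-771/4) = 1/5.

1/5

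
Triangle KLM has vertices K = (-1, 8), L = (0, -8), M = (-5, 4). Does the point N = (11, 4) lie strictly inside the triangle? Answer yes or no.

no

Barycentric coordinates of N: (48/17, 16/17, -47/17).
The three coordinates are positive, positive, negative; a point is interior exactly when all three are positive.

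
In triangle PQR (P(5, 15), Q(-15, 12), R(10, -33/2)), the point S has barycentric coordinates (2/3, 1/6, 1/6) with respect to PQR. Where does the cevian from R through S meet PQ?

Line RS meets PQ where the R-coordinate vanishes; zeroing S's R-weight and renormalizing leaves P, Q-weights 2/3 : 1/6 → (4/5, 1/5).
So T = (4/5)·P + (1/5)·Q = (1, 72/5).

(1, 72/5)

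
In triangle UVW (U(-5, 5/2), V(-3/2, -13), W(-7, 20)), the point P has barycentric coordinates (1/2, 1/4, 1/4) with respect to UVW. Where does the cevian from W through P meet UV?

(-23/6, -8/3)

Line WP meets UV where the W-coordinate vanishes; zeroing P's W-weight and renormalizing leaves U, V-weights 1/2 : 1/4 → (2/3, 1/3).
So Q = (2/3)·U + (1/3)·V = (-23/6, -8/3).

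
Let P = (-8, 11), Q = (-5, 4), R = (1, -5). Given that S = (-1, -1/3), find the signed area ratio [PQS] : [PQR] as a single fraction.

1

[PQR] = ½·((-8)·(4−(-5)) + (-5)·(-5−11) + 1·(11−4)) = ½·(-72 + 80 + 7) = 15/2.
[PQS] = ½·((-8)·(4−(-1/3)) + (-5)·(-1/3−11) + (-1)·(11−4)) = ½·(-104/3 + 170/3 − 7) = 15/2, so the ratio is (15/2)/(15/2) = 1.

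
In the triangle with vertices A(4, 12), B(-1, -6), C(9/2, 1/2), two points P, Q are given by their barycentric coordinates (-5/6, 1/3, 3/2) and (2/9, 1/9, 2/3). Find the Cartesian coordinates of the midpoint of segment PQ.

Barycentric coordinates of the midpoint are the average: (-11/36, 2/9, 13/12).
Converting: (-11/36)·A + (2/9)·B + (13/12)·C = (247/72, -107/24).

(247/72, -107/24)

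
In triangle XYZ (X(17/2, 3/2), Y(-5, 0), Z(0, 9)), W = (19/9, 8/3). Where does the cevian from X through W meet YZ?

Barycentric coordinates of W with respect to XYZ: (4/9, 1/3, 2/9).
On side YZ the X-coordinate is zero; dropping W's X-weight 4/9 and renormalizing the remaining 1/3 : 2/9 gives weights 3/5, 2/5 on Y, Z.
V = (3/5)·(-5, 0) + (2/5)·(0, 9) = (-3, 18/5).

(-3, 18/5)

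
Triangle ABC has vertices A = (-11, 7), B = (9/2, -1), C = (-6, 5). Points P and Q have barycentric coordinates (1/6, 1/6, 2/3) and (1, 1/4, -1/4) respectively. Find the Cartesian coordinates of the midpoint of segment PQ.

Barycentric coordinates of the midpoint are the average: (7/12, 5/24, 5/24).
Converting: (7/12)·A + (5/24)·B + (5/24)·C = (-323/48, 59/12).

(-323/48, 59/12)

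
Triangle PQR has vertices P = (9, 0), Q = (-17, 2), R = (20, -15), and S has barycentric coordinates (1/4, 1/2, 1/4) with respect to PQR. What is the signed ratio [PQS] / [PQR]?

1/4

The signed ratio [PQS]/[PQR] equals the barycentric coordinate of S at vertex R, which is 1/4.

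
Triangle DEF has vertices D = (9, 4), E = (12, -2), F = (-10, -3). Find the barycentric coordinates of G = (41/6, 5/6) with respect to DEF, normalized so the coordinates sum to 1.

Signed area of the reference triangle: [DEF] = ½·(9·(-2−(-3)) + 12·(-3−4) + (-10)·(4−(-2))) = ½·(9 − 84 − 60) = -135/2.
[GEF] = ½·((41/6)·(-2−(-3)) + 12·(-3−(5/6)) + (-10)·(5/6−(-2))) = ½·(41/6 − 46 − 85/3) = -135/4, so the D-coordinate is (-135/4)/(-135/2) = 1/2.
[DGF] = ½·(9·(5/6−(-3)) + (41/6)·(-3−4) + (-10)·(4−(5/6))) = ½·(69/2 − 287/6 − 95/3) = -45/2, so the E-coordinate is 1/3.
[DEG] = ½·(9·(-2−(5/6)) + 12·(5/6−4) + (41/6)·(4−(-2))) = ½·(-51/2 − 38 + 41) = -45/4, so the F-coordinate is 1/6.
Check: 1/2 + 1/3 + 1/6 = 1.

(1/2, 1/3, 1/6)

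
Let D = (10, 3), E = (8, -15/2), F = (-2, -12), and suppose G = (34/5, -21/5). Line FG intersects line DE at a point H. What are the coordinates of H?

(9, -9/4)

Barycentric coordinates of G with respect to DEF: (2/5, 2/5, 1/5).
On side DE the F-coordinate is zero; dropping G's F-weight 1/5 and renormalizing the remaining 2/5 : 2/5 gives weights 1/2, 1/2 on D, E.
H = (1/2)·(10, 3) + (1/2)·(8, -15/2) = (9, -9/4).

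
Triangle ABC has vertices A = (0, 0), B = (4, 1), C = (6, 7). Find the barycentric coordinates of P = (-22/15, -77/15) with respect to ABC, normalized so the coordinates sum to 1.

Signed area of the reference triangle: [ABC] = ½·(0·(1−7) + 4·(7−0) + 6·(0−1)) = ½·(0 + 28 − 6) = 11.
[PBC] = ½·((-22/15)·(1−7) + 4·(7−(-77/15)) + 6·(-77/15−1)) = ½·(44/5 + 728/15 − 184/5) = 154/15, so the A-coordinate is (154/15)/11 = 14/15.
[APC] = ½·(0·(-77/15−7) + (-22/15)·(7−0) + 6·(0−(-77/15))) = ½·(0 − 154/15 + 154/5) = 154/15, so the B-coordinate is 14/15.
[ABP] = ½·(0·(1−(-77/15)) + 4·(-77/15−0) + (-22/15)·(0−1)) = ½·(0 − 308/15 + 22/15) = -143/15, so the C-coordinate is -13/15.
Check: 14/15 + 14/15 − 13/15 = 1.

(14/15, 14/15, -13/15)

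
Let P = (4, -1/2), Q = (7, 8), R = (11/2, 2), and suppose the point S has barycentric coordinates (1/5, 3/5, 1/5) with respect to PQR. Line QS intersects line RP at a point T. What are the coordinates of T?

(19/4, 3/4)

Line QS meets RP where the Q-coordinate vanishes; zeroing S's Q-weight and renormalizing leaves R, P-weights 1/5 : 1/5 → (1/2, 1/2).
So T = (1/2)·R + (1/2)·P = (19/4, 3/4).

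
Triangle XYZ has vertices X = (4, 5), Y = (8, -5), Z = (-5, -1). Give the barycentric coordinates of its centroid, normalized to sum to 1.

(1/3, 1/3, 1/3)

The centroid is the average of the vertices, so each weight is 1/3.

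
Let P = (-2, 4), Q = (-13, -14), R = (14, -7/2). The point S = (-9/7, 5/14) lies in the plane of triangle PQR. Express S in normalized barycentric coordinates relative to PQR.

Signed area of the reference triangle: [PQR] = ½·((-2)·(-14−(-7/2)) + (-13)·(-7/2−4) + 14·(4−(-14))) = ½·(21 + 195/2 + 252) = 741/4.
[SQR] = ½·((-9/7)·(-14−(-7/2)) + (-13)·(-7/2−(5/14)) + 14·(5/14−(-14))) = ½·(27/2 + 351/7 + 201) = 3705/28, so the P-coordinate is (3705/28)/(741/4) = 5/7.
[PSR] = ½·((-2)·(5/14−(-7/2)) + (-9/7)·(-7/2−4) + 14·(4−(5/14))) = ½·(-54/7 + 135/14 + 51) = 741/28, so the Q-coordinate is 1/7.
[PQS] = ½·((-2)·(-14−(5/14)) + (-13)·(5/14−4) + (-9/7)·(4−(-14))) = ½·(201/7 + 663/14 − 162/7) = 741/28, so the R-coordinate is 1/7.

(5/7, 1/7, 1/7)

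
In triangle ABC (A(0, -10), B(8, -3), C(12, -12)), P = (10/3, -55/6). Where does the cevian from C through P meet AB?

(8/5, -43/5)

Barycentric coordinates of P with respect to ABC: (2/3, 1/6, 1/6).
On side AB the C-coordinate is zero; dropping P's C-weight 1/6 and renormalizing the remaining 2/3 : 1/6 gives weights 4/5, 1/5 on A, B.
Q = (4/5)·(0, -10) + (1/5)·(8, -3) = (8/5, -43/5).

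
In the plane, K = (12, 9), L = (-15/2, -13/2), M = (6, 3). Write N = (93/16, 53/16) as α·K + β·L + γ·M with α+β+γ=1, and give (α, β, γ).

(1/4, 1/8, 5/8)

Signed area of the reference triangle: [KLM] = ½·(12·(-13/2−3) + (-15/2)·(3−9) + 6·(9−(-13/2))) = ½·(-114 + 45 + 93) = 12.
[NLM] = ½·((93/16)·(-13/2−3) + (-15/2)·(3−(53/16)) + 6·(53/16−(-13/2))) = ½·(-1767/32 + 75/32 + 471/8) = 3, so the K-coordinate is 3/12 = 1/4.
[KNM] = ½·(12·(53/16−3) + (93/16)·(3−9) + 6·(9−(53/16))) = ½·(15/4 − 279/8 + 273/8) = 3/2, so the L-coordinate is 1/8.
[KLN] = ½·(12·(-13/2−(53/16)) + (-15/2)·(53/16−9) + (93/16)·(9−(-13/2))) = ½·(-471/4 + 1365/32 + 2883/32) = 15/2, so the M-coordinate is 5/8.
Check: 1/4 + 1/8 + 5/8 = 1.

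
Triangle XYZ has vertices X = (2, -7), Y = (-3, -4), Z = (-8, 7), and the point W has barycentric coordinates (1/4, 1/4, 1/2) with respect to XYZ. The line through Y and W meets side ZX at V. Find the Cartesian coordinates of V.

(-14/3, 7/3)

Line YW meets ZX where the Y-coordinate vanishes; zeroing W's Y-weight and renormalizing leaves Z, X-weights 1/2 : 1/4 → (2/3, 1/3).
So V = (2/3)·Z + (1/3)·X = (-14/3, 7/3).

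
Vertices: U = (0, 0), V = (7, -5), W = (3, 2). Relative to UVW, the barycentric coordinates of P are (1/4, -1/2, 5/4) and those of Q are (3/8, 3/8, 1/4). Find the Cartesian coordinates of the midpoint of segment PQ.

(29/16, 29/16)

Barycentric coordinates of the midpoint are the average: (5/16, -1/16, 3/4).
Converting: (5/16)·U + (-1/16)·V + (3/4)·W = (29/16, 29/16).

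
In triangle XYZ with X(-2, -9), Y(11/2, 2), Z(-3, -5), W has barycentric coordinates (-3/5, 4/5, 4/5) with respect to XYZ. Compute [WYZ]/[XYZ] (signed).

-3/5

The signed ratio [WYZ]/[XYZ] equals the barycentric coordinate of W at vertex X, which is -3/5.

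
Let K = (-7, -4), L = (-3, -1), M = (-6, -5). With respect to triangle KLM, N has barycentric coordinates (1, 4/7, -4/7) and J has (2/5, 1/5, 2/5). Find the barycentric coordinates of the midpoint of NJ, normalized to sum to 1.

Since both coordinate triples sum to 1, the midpoint's barycentrics are the componentwise average.
(1+2/5)/2 = 7/10; similarly 27/70 and -3/35.

(7/10, 27/70, -3/35)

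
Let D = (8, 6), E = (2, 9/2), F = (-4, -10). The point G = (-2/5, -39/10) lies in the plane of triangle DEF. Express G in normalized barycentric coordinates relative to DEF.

(1/5, 1/5, 3/5)

Signed area of the reference triangle: [DEF] = ½·(8·(9/2−(-10)) + 2·(-10−6) + (-4)·(6−(9/2))) = ½·(116 − 32 − 6) = 39.
[GEF] = ½·((-2/5)·(9/2−(-10)) + 2·(-10−(-39/10)) + (-4)·(-39/10−(9/2))) = ½·(-29/5 − 61/5 + 168/5) = 39/5, so the D-coordinate is (39/5)/39 = 1/5.
[DGF] = ½·(8·(-39/10−(-10)) + (-2/5)·(-10−6) + (-4)·(6−(-39/10))) = ½·(244/5 + 32/5 − 198/5) = 39/5, so the E-coordinate is 1/5.
[DEG] = ½·(8·(9/2−(-39/10)) + 2·(-39/10−6) + (-2/5)·(6−(9/2))) = ½·(336/5 − 99/5 − 3/5) = 117/5, so the F-coordinate is 3/5.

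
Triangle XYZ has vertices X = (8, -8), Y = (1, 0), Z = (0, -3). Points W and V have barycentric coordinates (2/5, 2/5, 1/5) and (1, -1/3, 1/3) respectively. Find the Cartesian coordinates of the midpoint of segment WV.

(169/30, -32/5)

Barycentric coordinates of the midpoint are the average: (7/10, 1/30, 4/15).
Converting: (7/10)·X + (1/30)·Y + (4/15)·Z = (169/30, -32/5).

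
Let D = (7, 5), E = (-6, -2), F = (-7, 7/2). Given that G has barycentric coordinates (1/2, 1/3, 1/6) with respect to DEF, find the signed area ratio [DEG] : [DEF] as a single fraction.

The signed ratio [DEG]/[DEF] equals the barycentric coordinate of G at vertex F, which is 1/6.

1/6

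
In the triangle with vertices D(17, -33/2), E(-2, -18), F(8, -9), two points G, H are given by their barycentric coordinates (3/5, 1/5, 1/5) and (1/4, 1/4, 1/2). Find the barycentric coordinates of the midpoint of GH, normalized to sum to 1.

Since both coordinate triples sum to 1, the midpoint's barycentrics are the componentwise average.
(3/5+1/4)/2 = 17/40; similarly 9/40 and 7/20.

(17/40, 9/40, 7/20)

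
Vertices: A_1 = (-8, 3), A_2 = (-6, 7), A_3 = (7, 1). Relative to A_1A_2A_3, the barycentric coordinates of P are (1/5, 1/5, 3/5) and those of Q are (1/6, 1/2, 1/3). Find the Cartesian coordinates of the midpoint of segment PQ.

(-3/10, 52/15)

Barycentric coordinates of the midpoint are the average: (11/60, 7/20, 7/15).
Converting: (11/60)·A_1 + (7/20)·A_2 + (7/15)·A_3 = (-3/10, 52/15).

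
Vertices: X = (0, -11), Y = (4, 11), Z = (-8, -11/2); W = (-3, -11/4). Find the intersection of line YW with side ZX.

(-16/3, -22/3)

Barycentric coordinates of W with respect to XYZ: (1/4, 1/4, 1/2).
On side ZX the Y-coordinate is zero; dropping W's Y-weight 1/4 and renormalizing the remaining 1/2 : 1/4 gives weights 2/3, 1/3 on Z, X.
V = (2/3)·(-8, -11/2) + (1/3)·(0, -11) = (-16/3, -22/3).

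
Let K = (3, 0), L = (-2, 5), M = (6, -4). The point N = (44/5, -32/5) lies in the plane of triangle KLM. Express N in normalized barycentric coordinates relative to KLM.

(6/5, -4/5, 3/5)

Signed area of the reference triangle: [KLM] = ½·(3·(5−(-4)) + (-2)·(-4−0) + 6·(0−5)) = ½·(27 + 8 − 30) = 5/2.
[NLM] = ½·((44/5)·(5−(-4)) + (-2)·(-4−(-32/5)) + 6·(-32/5−5)) = ½·(396/5 − 24/5 − 342/5) = 3, so the K-coordinate is 3/(5/2) = 6/5.
[KNM] = ½·(3·(-32/5−(-4)) + (44/5)·(-4−0) + 6·(0−(-32/5))) = ½·(-36/5 − 176/5 + 192/5) = -2, so the L-coordinate is -4/5.
[KLN] = ½·(3·(5−(-32/5)) + (-2)·(-32/5−0) + (44/5)·(0−5)) = ½·(171/5 + 64/5 − 44) = 3/2, so the M-coordinate is 3/5.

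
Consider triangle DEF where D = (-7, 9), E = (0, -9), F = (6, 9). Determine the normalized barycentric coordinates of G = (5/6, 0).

Signed area of the reference triangle: [DEF] = ½·((-7)·(-9−9) + 0·(9−9) + 6·(9−(-9))) = ½·(126 + 0 + 108) = 117.
[GEF] = ½·((5/6)·(-9−9) + 0·(9−0) + 6·(0−(-9))) = ½·(-15 + 0 + 54) = 39/2, so the D-coordinate is (39/2)/117 = 1/6.
[DGF] = ½·((-7)·(0−9) + (5/6)·(9−9) + 6·(9−0)) = ½·(63 + 0 + 54) = 117/2, so the E-coordinate is 1/2.
[DEG] = ½·((-7)·(-9−0) + 0·(0−9) + (5/6)·(9−(-9))) = ½·(63 + 0 + 15) = 39, so the F-coordinate is 1/3.
Check: 1/6 + 1/2 + 1/3 = 1.

(1/6, 1/2, 1/3)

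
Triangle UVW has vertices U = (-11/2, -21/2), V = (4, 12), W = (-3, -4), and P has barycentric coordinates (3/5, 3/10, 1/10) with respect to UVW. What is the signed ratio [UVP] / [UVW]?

The signed ratio [UVP]/[UVW] equals the barycentric coordinate of P at vertex W, which is 1/10.

1/10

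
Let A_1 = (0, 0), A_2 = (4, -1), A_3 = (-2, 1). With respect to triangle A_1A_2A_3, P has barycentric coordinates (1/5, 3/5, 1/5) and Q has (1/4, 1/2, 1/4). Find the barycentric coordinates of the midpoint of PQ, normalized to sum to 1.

Since both coordinate triples sum to 1, the midpoint's barycentrics are the componentwise average.
(1/5+1/4)/2 = 9/40; similarly 11/20 and 9/40.

(9/40, 11/20, 9/40)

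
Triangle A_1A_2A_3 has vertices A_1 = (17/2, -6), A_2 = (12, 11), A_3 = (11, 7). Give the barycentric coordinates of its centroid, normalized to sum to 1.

The centroid is the average of the vertices, so each weight is 1/3.

(1/3, 1/3, 1/3)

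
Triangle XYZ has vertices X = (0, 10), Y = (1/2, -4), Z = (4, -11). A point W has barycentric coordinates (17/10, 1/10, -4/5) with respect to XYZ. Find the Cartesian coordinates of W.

(-63/20, 127/5)

W = (17/10)·X + (1/10)·Y + (-4/5)·Z.
x-coordinate: (17/10)·0 + (1/10)·(1/2) + (-4/5)·4 = -63/20.
y-coordinate: (17/10)·10 + (1/10)·(-4) + (-4/5)·(-11) = 127/5.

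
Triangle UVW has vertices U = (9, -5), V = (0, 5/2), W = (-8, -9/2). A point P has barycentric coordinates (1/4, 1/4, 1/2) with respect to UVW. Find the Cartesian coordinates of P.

(-7/4, -23/8)

P = (1/4)·U + (1/4)·V + (1/2)·W.
x-coordinate: (1/4)·9 + (1/4)·0 + (1/2)·(-8) = -7/4.
y-coordinate: (1/4)·(-5) + (1/4)·(5/2) + (1/2)·(-9/2) = -23/8.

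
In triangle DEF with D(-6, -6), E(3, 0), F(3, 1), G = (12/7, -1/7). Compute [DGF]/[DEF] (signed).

1/7

[DEF] = ½·((-6)·(0−1) + 3·(1−(-6)) + 3·(-6−0)) = ½·(6 + 21 − 18) = 9/2.
[DGF] = ½·((-6)·(-1/7−1) + (12/7)·(1−(-6)) + 3·(-6−(-1/7))) = ½·(48/7 + 12 − 123/7) = 9/14, so the ratio is (9/14)/(9/2) = 1/7.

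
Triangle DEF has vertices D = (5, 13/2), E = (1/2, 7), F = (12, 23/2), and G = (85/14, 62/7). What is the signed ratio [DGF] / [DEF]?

3/7

[DEF] = ½·(5·(7−(23/2)) + (1/2)·(23/2−(13/2)) + 12·(13/2−7)) = ½·(-45/2 + 5/2 − 6) = -13.
[DGF] = ½·(5·(62/7−(23/2)) + (85/14)·(23/2−(13/2)) + 12·(13/2−(62/7))) = ½·(-185/14 + 425/14 − 198/7) = -39/7, so the ratio is (-39/7)/(-13) = 3/7.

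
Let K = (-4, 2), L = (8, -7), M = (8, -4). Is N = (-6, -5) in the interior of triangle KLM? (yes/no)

no

Barycentric coordinates of N: (7/6, 8/3, -17/6).
The three coordinates are positive, positive, negative; a point is interior exactly when all three are positive.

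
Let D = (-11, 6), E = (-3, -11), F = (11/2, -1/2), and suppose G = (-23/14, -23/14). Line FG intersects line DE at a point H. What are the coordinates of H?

Barycentric coordinates of G with respect to DEF: (2/7, 2/7, 3/7).
On side DE the F-coordinate is zero; dropping G's F-weight 3/7 and renormalizing the remaining 2/7 : 2/7 gives weights 1/2, 1/2 on D, E.
H = (1/2)·(-11, 6) + (1/2)·(-3, -11) = (-7, -5/2).

(-7, -5/2)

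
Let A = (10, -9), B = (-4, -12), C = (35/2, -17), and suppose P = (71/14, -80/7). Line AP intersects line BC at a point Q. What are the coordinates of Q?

(11/8, -53/4)

Barycentric coordinates of P with respect to ABC: (3/7, 3/7, 1/7).
On side BC the A-coordinate is zero; dropping P's A-weight 3/7 and renormalizing the remaining 3/7 : 1/7 gives weights 3/4, 1/4 on B, C.
Q = (3/4)·(-4, -12) + (1/4)·(35/2, -17) = (11/8, -53/4).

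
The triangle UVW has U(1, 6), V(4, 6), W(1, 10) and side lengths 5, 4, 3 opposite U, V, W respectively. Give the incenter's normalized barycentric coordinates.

The incenter has barycentric coordinates proportional to the opposite side lengths: (5 : 4 : 3).
Normalizing by 5+4+3 = 12 gives (5/12, 1/3, 1/4).

(5/12, 1/3, 1/4)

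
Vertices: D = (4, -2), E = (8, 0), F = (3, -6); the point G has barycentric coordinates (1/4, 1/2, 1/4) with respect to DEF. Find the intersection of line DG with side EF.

Line DG meets EF where the D-coordinate vanishes; zeroing G's D-weight and renormalizing leaves E, F-weights 1/2 : 1/4 → (2/3, 1/3).
So H = (2/3)·E + (1/3)·F = (19/3, -2).

(19/3, -2)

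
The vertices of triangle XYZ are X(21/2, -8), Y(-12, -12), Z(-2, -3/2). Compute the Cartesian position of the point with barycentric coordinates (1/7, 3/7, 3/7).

(-9/2, -97/14)

W = (1/7)·X + (3/7)·Y + (3/7)·Z.
x-coordinate: (1/7)·(21/2) + (3/7)·(-12) + (3/7)·(-2) = -9/2.
y-coordinate: (1/7)·(-8) + (3/7)·(-12) + (3/7)·(-3/2) = -97/14.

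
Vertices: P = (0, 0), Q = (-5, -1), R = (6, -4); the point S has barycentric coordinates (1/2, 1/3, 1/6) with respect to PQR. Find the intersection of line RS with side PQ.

(-2, -2/5)

Line RS meets PQ where the R-coordinate vanishes; zeroing S's R-weight and renormalizing leaves P, Q-weights 1/2 : 1/3 → (3/5, 2/5).
So T = (3/5)·P + (2/5)·Q = (-2, -2/5).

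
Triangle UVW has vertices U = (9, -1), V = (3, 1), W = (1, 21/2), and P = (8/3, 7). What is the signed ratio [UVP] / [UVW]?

[UVW] = ½·(9·(1−(21/2)) + 3·(21/2−(-1)) + 1·(-1−1)) = ½·(-171/2 + 69/2 − 2) = -53/2.
[UVP] = ½·(9·(1−7) + 3·(7−(-1)) + (8/3)·(-1−1)) = ½·(-54 + 24 − 16/3) = -53/3, so the ratio is (-53/3)/(-53/2) = 2/3.

2/3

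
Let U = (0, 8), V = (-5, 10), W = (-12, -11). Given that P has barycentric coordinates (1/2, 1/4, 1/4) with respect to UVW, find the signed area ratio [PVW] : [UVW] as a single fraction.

The signed ratio [PVW]/[UVW] equals the barycentric coordinate of P at vertex U, which is 1/2.

1/2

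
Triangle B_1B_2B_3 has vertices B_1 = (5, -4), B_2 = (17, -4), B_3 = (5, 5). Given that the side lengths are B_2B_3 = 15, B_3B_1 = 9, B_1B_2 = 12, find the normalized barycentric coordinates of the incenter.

The incenter has barycentric coordinates proportional to the opposite side lengths: (15 : 9 : 12).
Normalizing by 15+9+12 = 36 gives (5/12, 1/4, 1/3).

(5/12, 1/4, 1/3)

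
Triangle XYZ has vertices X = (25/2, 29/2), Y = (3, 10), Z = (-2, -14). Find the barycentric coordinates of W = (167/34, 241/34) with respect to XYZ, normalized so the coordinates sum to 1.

Signed area of the reference triangle: [XYZ] = ½·((25/2)·(10−(-14)) + 3·(-14−(29/2)) + (-2)·(29/2−10)) = ½·(300 − 171/2 − 9) = 411/4.
[WYZ] = ½·((167/34)·(10−(-14)) + 3·(-14−(241/34)) + (-2)·(241/34−10)) = ½·(2004/17 − 2151/34 + 99/17) = 2055/68, so the X-coordinate is (2055/68)/(411/4) = 5/17.
[XWZ] = ½·((25/2)·(241/34−(-14)) + (167/34)·(-14−(29/2)) + (-2)·(29/2−(241/34))) = ½·(17925/68 − 9519/68 − 252/17) = 3699/68, so the Y-coordinate is 9/17.
[XYW] = ½·((25/2)·(10−(241/34)) + 3·(241/34−(29/2)) + (167/34)·(29/2−10)) = ½·(2475/68 − 378/17 + 1503/68) = 1233/68, so the Z-coordinate is 3/17.

(5/17, 9/17, 3/17)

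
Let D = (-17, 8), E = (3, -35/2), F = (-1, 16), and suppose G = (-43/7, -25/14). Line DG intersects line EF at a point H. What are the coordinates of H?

Barycentric coordinates of G with respect to DEF: (3/7, 3/7, 1/7).
On side EF the D-coordinate is zero; dropping G's D-weight 3/7 and renormalizing the remaining 3/7 : 1/7 gives weights 3/4, 1/4 on E, F.
H = (3/4)·(3, -35/2) + (1/4)·(-1, 16) = (2, -73/8).

(2, -73/8)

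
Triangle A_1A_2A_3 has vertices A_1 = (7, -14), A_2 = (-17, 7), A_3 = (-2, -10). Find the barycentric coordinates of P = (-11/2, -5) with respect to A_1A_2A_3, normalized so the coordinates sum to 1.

Signed area of the reference triangle: [A_1A_2A_3] = ½·(7·(7−(-10)) + (-17)·(-10−(-14)) + (-2)·(-14−7)) = ½·(119 − 68 + 42) = 93/2.
[PA_2A_3] = ½·((-11/2)·(7−(-10)) + (-17)·(-10−(-5)) + (-2)·(-5−7)) = ½·(-187/2 + 85 + 24) = 31/4, so the A_1-coordinate is (31/4)/(93/2) = 1/6.
[A_1PA_3] = ½·(7·(-5−(-10)) + (-11/2)·(-10−(-14)) + (-2)·(-14−(-5))) = ½·(35 − 22 + 18) = 31/2, so the A_2-coordinate is 1/3.
[A_1A_2P] = ½·(7·(7−(-5)) + (-17)·(-5−(-14)) + (-11/2)·(-14−7)) = ½·(84 − 153 + 231/2) = 93/4, so the A_3-coordinate is 1/2.
Check: 1/6 + 1/3 + 1/2 = 1.

(1/6, 1/3, 1/2)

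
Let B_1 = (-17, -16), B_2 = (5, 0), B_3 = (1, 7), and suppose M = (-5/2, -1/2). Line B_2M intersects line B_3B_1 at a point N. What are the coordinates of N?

Barycentric coordinates of M with respect to B_1B_2B_3: (1/4, 1/4, 1/2).
On side B_3B_1 the B_2-coordinate is zero; dropping M's B_2-weight 1/4 and renormalizing the remaining 1/2 : 1/4 gives weights 2/3, 1/3 on B_3, B_1.
N = (2/3)·(1, 7) + (1/3)·(-17, -16) = (-5, -2/3).

(-5, -2/3)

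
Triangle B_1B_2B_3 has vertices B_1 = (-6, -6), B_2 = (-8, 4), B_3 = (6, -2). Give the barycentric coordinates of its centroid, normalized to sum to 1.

(1/3, 1/3, 1/3)

The centroid is the average of the vertices, so each weight is 1/3.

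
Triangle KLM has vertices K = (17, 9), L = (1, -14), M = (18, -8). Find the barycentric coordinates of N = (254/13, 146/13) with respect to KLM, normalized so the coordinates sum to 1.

Signed area of the reference triangle: [KLM] = ½·(17·(-14−(-8)) + 1·(-8−9) + 18·(9−(-14))) = ½·(-102 − 17 + 414) = 295/2.
[NLM] = ½·((254/13)·(-14−(-8)) + 1·(-8−(146/13)) + 18·(146/13−(-14))) = ½·(-1524/13 − 250/13 + 5904/13) = 2065/13, so the K-coordinate is (2065/13)/(295/2) = 14/13.
[KNM] = ½·(17·(146/13−(-8)) + (254/13)·(-8−9) + 18·(9−(146/13))) = ½·(4250/13 − 4318/13 − 522/13) = -295/13, so the L-coordinate is -2/13.
[KLN] = ½·(17·(-14−(146/13)) + 1·(146/13−9) + (254/13)·(9−(-14))) = ½·(-5576/13 + 29/13 + 5842/13) = 295/26, so the M-coordinate is 1/13.

(14/13, -2/13, 1/13)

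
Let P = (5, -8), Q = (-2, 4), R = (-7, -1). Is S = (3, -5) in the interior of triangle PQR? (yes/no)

Barycentric coordinates of S: (14/19, 22/95, 3/95).
The three coordinates are positive, positive, positive; a point is interior exactly when all three are positive.

yes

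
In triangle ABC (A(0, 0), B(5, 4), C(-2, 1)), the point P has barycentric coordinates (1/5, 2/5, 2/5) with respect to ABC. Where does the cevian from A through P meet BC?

(3/2, 5/2)

Line AP meets BC where the A-coordinate vanishes; zeroing P's A-weight and renormalizing leaves B, C-weights 2/5 : 2/5 → (1/2, 1/2).
So Q = (1/2)·B + (1/2)·C = (3/2, 5/2).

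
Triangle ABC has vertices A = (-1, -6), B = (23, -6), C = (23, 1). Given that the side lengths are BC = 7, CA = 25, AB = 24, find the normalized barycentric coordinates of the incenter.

(1/8, 25/56, 3/7)

The incenter has barycentric coordinates proportional to the opposite side lengths: (7 : 25 : 24).
Normalizing by 7+25+24 = 56 gives (1/8, 25/56, 3/7).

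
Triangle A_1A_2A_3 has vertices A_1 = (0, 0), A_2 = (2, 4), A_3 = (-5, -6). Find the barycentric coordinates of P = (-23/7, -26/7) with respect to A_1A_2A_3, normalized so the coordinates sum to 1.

Signed area of the reference triangle: [A_1A_2A_3] = ½·(0·(4−(-6)) + 2·(-6−0) + (-5)·(0−4)) = ½·(0 − 12 + 20) = 4.
[PA_2A_3] = ½·((-23/7)·(4−(-6)) + 2·(-6−(-26/7)) + (-5)·(-26/7−4)) = ½·(-230/7 − 32/7 + 270/7) = 4/7, so the A_1-coordinate is (4/7)/4 = 1/7.
[A_1PA_3] = ½·(0·(-26/7−(-6)) + (-23/7)·(-6−0) + (-5)·(0−(-26/7))) = ½·(0 + 138/7 − 130/7) = 4/7, so the A_2-coordinate is 1/7.
[A_1A_2P] = ½·(0·(4−(-26/7)) + 2·(-26/7−0) + (-23/7)·(0−4)) = ½·(0 − 52/7 + 92/7) = 20/7, so the A_3-coordinate is 5/7.

(1/7, 1/7, 5/7)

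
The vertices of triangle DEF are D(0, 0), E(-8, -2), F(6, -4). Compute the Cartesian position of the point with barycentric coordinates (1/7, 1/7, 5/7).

(22/7, -22/7)

G = (1/7)·D + (1/7)·E + (5/7)·F.
x-coordinate: (1/7)·0 + (1/7)·(-8) + (5/7)·6 = 22/7.
y-coordinate: (1/7)·0 + (1/7)·(-2) + (5/7)·(-4) = -22/7.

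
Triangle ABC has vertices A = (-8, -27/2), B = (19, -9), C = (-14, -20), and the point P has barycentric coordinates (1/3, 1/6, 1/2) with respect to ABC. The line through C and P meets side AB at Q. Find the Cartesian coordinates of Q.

Line CP meets AB where the C-coordinate vanishes; zeroing P's C-weight and renormalizing leaves A, B-weights 1/3 : 1/6 → (2/3, 1/3).
So Q = (2/3)·A + (1/3)·B = (1, -12).

(1, -12)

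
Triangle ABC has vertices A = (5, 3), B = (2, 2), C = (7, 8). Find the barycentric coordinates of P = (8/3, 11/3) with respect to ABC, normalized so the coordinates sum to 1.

(-1/3, 1, 1/3)

Signed area of the reference triangle: [ABC] = ½·(5·(2−8) + 2·(8−3) + 7·(3−2)) = ½·(-30 + 10 + 7) = -13/2.
[PBC] = ½·((8/3)·(2−8) + 2·(8−(11/3)) + 7·(11/3−2)) = ½·(-16 + 26/3 + 35/3) = 13/6, so the A-coordinate is (13/6)/(-13/2) = -1/3.
[APC] = ½·(5·(11/3−8) + (8/3)·(8−3) + 7·(3−(11/3))) = ½·(-65/3 + 40/3 − 14/3) = -13/2, so the B-coordinate is 1.
[ABP] = ½·(5·(2−(11/3)) + 2·(11/3−3) + (8/3)·(3−2)) = ½·(-25/3 + 4/3 + 8/3) = -13/6, so the C-coordinate is 1/3.
Check: -1/3 + 1 + 1/3 = 1.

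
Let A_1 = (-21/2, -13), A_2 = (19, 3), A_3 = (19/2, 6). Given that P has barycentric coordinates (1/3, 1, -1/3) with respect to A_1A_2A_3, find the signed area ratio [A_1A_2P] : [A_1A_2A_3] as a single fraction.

-1/3

The signed ratio [A_1A_2P]/[A_1A_2A_3] equals the barycentric coordinate of P at vertex A_3, which is -1/3.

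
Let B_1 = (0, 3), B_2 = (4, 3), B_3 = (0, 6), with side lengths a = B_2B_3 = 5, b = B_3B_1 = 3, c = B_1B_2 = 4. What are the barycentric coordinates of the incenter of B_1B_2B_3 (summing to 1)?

(5/12, 1/4, 1/3)

The incenter has barycentric coordinates proportional to the opposite side lengths: (5 : 3 : 4).
Normalizing by 5+3+4 = 12 gives (5/12, 1/4, 1/3).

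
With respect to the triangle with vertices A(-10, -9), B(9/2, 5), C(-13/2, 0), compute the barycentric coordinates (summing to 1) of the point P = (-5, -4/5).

(1/5, 1/5, 3/5)

Signed area of the reference triangle: [ABC] = ½·((-10)·(5−0) + (9/2)·(0−(-9)) + (-13/2)·(-9−5)) = ½·(-50 + 81/2 + 91) = 163/4.
[PBC] = ½·((-5)·(5−0) + (9/2)·(0−(-4/5)) + (-13/2)·(-4/5−5)) = ½·(-25 + 18/5 + 377/10) = 163/20, so the A-coordinate is (163/20)/(163/4) = 1/5.
[APC] = ½·((-10)·(-4/5−0) + (-5)·(0−(-9)) + (-13/2)·(-9−(-4/5))) = ½·(8 − 45 + 533/10) = 163/20, so the B-coordinate is 1/5.
[ABP] = ½·((-10)·(5−(-4/5)) + (9/2)·(-4/5−(-9)) + (-5)·(-9−5)) = ½·(-58 + 369/10 + 70) = 489/20, so the C-coordinate is 3/5.
Check: 1/5 + 1/5 + 3/5 = 1.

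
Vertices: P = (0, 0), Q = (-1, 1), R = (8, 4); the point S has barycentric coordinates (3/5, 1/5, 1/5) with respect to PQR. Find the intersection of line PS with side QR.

(7/2, 5/2)

Line PS meets QR where the P-coordinate vanishes; zeroing S's P-weight and renormalizing leaves Q, R-weights 1/5 : 1/5 → (1/2, 1/2).
So T = (1/2)·Q + (1/2)·R = (7/2, 5/2).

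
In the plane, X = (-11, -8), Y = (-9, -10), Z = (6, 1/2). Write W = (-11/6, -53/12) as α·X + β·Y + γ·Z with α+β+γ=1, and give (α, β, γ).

Signed area of the reference triangle: [XYZ] = ½·((-11)·(-10−(1/2)) + (-9)·(1/2−(-8)) + 6·(-8−(-10))) = ½·(231/2 − 153/2 + 12) = 51/2.
[WYZ] = ½·((-11/6)·(-10−(1/2)) + (-9)·(1/2−(-53/12)) + 6·(-53/12−(-10))) = ½·(77/4 − 177/4 + 67/2) = 17/4, so the X-coordinate is (17/4)/(51/2) = 1/6.
[XWZ] = ½·((-11)·(-53/12−(1/2)) + (-11/6)·(1/2−(-8)) + 6·(-8−(-53/12))) = ½·(649/12 − 187/12 − 43/2) = 17/2, so the Y-coordinate is 1/3.
[XYW] = ½·((-11)·(-10−(-53/12)) + (-9)·(-53/12−(-8)) + (-11/6)·(-8−(-10))) = ½·(737/12 − 129/4 − 11/3) = 51/4, so the Z-coordinate is 1/2.
Check: 1/6 + 1/3 + 1/2 = 1.

(1/6, 1/3, 1/2)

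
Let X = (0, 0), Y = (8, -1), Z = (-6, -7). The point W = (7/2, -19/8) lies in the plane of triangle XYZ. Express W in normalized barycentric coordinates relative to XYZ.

(1/8, 5/8, 1/4)

Signed area of the reference triangle: [XYZ] = ½·(0·(-1−(-7)) + 8·(-7−0) + (-6)·(0−(-1))) = ½·(0 − 56 − 6) = -31.
[WYZ] = ½·((7/2)·(-1−(-7)) + 8·(-7−(-19/8)) + (-6)·(-19/8−(-1))) = ½·(21 − 37 + 33/4) = -31/8, so the X-coordinate is (-31/8)/(-31) = 1/8.
[XWZ] = ½·(0·(-19/8−(-7)) + (7/2)·(-7−0) + (-6)·(0−(-19/8))) = ½·(0 − 49/2 − 57/4) = -155/8, so the Y-coordinate is 5/8.
[XYW] = ½·(0·(-1−(-19/8)) + 8·(-19/8−0) + (7/2)·(0−(-1))) = ½·(0 − 19 + 7/2) = -31/4, so the Z-coordinate is 1/4.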